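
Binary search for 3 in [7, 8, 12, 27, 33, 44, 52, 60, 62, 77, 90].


Step 1: lo=0, hi=10, mid=5, val=44
Step 2: lo=0, hi=4, mid=2, val=12
Step 3: lo=0, hi=1, mid=0, val=7

Not found


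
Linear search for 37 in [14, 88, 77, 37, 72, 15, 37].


i=0: 14!=37
i=1: 88!=37
i=2: 77!=37
i=3: 37==37 found!

Found at 3, 4 comps


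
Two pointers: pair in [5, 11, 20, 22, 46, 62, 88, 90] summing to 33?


lo=0(5)+hi=7(90)=95
lo=0(5)+hi=6(88)=93
lo=0(5)+hi=5(62)=67
lo=0(5)+hi=4(46)=51
lo=0(5)+hi=3(22)=27
lo=1(11)+hi=3(22)=33

Yes: 11+22=33


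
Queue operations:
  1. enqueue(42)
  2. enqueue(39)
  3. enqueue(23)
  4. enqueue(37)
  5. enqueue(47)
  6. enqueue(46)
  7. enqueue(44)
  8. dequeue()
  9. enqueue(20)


enqueue(42) -> [42]
enqueue(39) -> [42, 39]
enqueue(23) -> [42, 39, 23]
enqueue(37) -> [42, 39, 23, 37]
enqueue(47) -> [42, 39, 23, 37, 47]
enqueue(46) -> [42, 39, 23, 37, 47, 46]
enqueue(44) -> [42, 39, 23, 37, 47, 46, 44]
dequeue()->42, [39, 23, 37, 47, 46, 44]
enqueue(20) -> [39, 23, 37, 47, 46, 44, 20]

Final queue: [39, 23, 37, 47, 46, 44, 20]


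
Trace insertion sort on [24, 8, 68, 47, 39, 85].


Initial: [24, 8, 68, 47, 39, 85]
Insert 8: [8, 24, 68, 47, 39, 85]
Insert 68: [8, 24, 68, 47, 39, 85]
Insert 47: [8, 24, 47, 68, 39, 85]
Insert 39: [8, 24, 39, 47, 68, 85]
Insert 85: [8, 24, 39, 47, 68, 85]

Sorted: [8, 24, 39, 47, 68, 85]


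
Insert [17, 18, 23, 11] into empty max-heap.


Insert 17: [17]
Insert 18: [18, 17]
Insert 23: [23, 17, 18]
Insert 11: [23, 17, 18, 11]

Final heap: [23, 17, 18, 11]


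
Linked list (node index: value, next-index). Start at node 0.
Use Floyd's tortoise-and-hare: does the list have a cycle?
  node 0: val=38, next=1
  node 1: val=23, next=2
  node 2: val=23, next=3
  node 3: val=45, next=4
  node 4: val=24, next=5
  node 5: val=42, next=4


Floyd's tortoise (slow, +1) and hare (fast, +2):
  init: slow=0, fast=0
  step 1: slow=1, fast=2
  step 2: slow=2, fast=4
  step 3: slow=3, fast=4
  step 4: slow=4, fast=4
  slow == fast at node 4: cycle detected

Cycle: yes


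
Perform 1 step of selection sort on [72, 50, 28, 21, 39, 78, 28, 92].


Initial: [72, 50, 28, 21, 39, 78, 28, 92]
Step 1: min=21 at 3
  Swap: [21, 50, 28, 72, 39, 78, 28, 92]

After 1 step: [21, 50, 28, 72, 39, 78, 28, 92]


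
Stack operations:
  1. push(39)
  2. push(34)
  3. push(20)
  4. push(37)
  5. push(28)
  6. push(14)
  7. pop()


push(39) -> [39]
push(34) -> [39, 34]
push(20) -> [39, 34, 20]
push(37) -> [39, 34, 20, 37]
push(28) -> [39, 34, 20, 37, 28]
push(14) -> [39, 34, 20, 37, 28, 14]
pop()->14, [39, 34, 20, 37, 28]

Final stack: [39, 34, 20, 37, 28]


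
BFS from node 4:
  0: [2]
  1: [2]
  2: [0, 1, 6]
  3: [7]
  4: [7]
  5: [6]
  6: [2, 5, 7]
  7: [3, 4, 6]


Visit 4, enqueue [7]
Visit 7, enqueue [3, 6]
Visit 3, enqueue []
Visit 6, enqueue [2, 5]
Visit 2, enqueue [0, 1]
Visit 5, enqueue []
Visit 0, enqueue []
Visit 1, enqueue []

BFS order: [4, 7, 3, 6, 2, 5, 0, 1]


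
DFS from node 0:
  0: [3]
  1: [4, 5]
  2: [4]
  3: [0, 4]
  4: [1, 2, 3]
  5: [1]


Visit 0, push [3]
Visit 3, push [4]
Visit 4, push [2, 1]
Visit 1, push [5]
Visit 5, push []
Visit 2, push []

DFS order: [0, 3, 4, 1, 5, 2]


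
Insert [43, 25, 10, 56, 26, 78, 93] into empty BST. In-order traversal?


Insert 43: root
Insert 25: L from 43
Insert 10: L from 43 -> L from 25
Insert 56: R from 43
Insert 26: L from 43 -> R from 25
Insert 78: R from 43 -> R from 56
Insert 93: R from 43 -> R from 56 -> R from 78

In-order: [10, 25, 26, 43, 56, 78, 93]


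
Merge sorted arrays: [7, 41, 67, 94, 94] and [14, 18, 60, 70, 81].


Take 7 from A
Take 14 from B
Take 18 from B
Take 41 from A
Take 60 from B
Take 67 from A
Take 70 from B
Take 81 from B

Merged: [7, 14, 18, 41, 60, 67, 70, 81, 94, 94]


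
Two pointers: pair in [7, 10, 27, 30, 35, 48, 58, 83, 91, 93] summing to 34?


lo=0(7)+hi=9(93)=100
lo=0(7)+hi=8(91)=98
lo=0(7)+hi=7(83)=90
lo=0(7)+hi=6(58)=65
lo=0(7)+hi=5(48)=55
lo=0(7)+hi=4(35)=42
lo=0(7)+hi=3(30)=37
lo=0(7)+hi=2(27)=34

Yes: 7+27=34


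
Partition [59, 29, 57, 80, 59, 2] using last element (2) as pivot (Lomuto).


Pivot: 2
Place pivot at 0: [2, 29, 57, 80, 59, 59]

Partitioned: [2, 29, 57, 80, 59, 59]


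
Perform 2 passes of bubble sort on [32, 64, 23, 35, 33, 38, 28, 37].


Initial: [32, 64, 23, 35, 33, 38, 28, 37]
Pass 1: [32, 23, 35, 33, 38, 28, 37, 64] (6 swaps)
Pass 2: [23, 32, 33, 35, 28, 37, 38, 64] (4 swaps)

After 2 passes: [23, 32, 33, 35, 28, 37, 38, 64]


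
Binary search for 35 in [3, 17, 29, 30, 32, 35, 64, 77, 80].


Step 1: lo=0, hi=8, mid=4, val=32
Step 2: lo=5, hi=8, mid=6, val=64
Step 3: lo=5, hi=5, mid=5, val=35

Found at index 5


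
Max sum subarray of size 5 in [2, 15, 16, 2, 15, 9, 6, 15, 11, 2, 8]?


[0:5]: 50
[1:6]: 57
[2:7]: 48
[3:8]: 47
[4:9]: 56
[5:10]: 43
[6:11]: 42

Max: 57 at [1:6]


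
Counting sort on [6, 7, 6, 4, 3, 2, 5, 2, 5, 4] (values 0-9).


Input: [6, 7, 6, 4, 3, 2, 5, 2, 5, 4]
Counts: [0, 0, 2, 1, 2, 2, 2, 1, 0, 0]

Sorted: [2, 2, 3, 4, 4, 5, 5, 6, 6, 7]


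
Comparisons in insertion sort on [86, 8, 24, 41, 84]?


Algorithm: insertion sort
Input: [86, 8, 24, 41, 84]
Sorted: [8, 24, 41, 84, 86]

7


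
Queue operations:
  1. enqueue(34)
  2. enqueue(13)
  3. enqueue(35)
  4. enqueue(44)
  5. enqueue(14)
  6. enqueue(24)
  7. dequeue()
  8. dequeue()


enqueue(34) -> [34]
enqueue(13) -> [34, 13]
enqueue(35) -> [34, 13, 35]
enqueue(44) -> [34, 13, 35, 44]
enqueue(14) -> [34, 13, 35, 44, 14]
enqueue(24) -> [34, 13, 35, 44, 14, 24]
dequeue()->34, [13, 35, 44, 14, 24]
dequeue()->13, [35, 44, 14, 24]

Final queue: [35, 44, 14, 24]


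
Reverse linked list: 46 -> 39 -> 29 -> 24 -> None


Step 1: curr=46, set curr.next=prev(None) | reversed so far: 46
Step 2: curr=39, set curr.next=prev(46) | reversed so far: 39 -> 46
Step 3: curr=29, set curr.next=prev(39) | reversed so far: 29 -> 39 -> 46
Step 4: curr=24, set curr.next=prev(29) | reversed so far: 24 -> 29 -> 39 -> 46

24 -> 29 -> 39 -> 46 -> None


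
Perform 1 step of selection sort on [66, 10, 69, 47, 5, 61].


Initial: [66, 10, 69, 47, 5, 61]
Step 1: min=5 at 4
  Swap: [5, 10, 69, 47, 66, 61]

After 1 step: [5, 10, 69, 47, 66, 61]


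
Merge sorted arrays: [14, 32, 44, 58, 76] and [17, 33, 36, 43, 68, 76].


Take 14 from A
Take 17 from B
Take 32 from A
Take 33 from B
Take 36 from B
Take 43 from B
Take 44 from A
Take 58 from A
Take 68 from B
Take 76 from A

Merged: [14, 17, 32, 33, 36, 43, 44, 58, 68, 76, 76]


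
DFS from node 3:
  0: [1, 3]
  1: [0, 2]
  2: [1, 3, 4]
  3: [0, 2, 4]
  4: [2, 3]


Visit 3, push [4, 2, 0]
Visit 0, push [1]
Visit 1, push [2]
Visit 2, push [4]
Visit 4, push []

DFS order: [3, 0, 1, 2, 4]


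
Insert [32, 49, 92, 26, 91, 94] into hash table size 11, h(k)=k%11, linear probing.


Insert 32: h=10 -> slot 10
Insert 49: h=5 -> slot 5
Insert 92: h=4 -> slot 4
Insert 26: h=4, 2 probes -> slot 6
Insert 91: h=3 -> slot 3
Insert 94: h=6, 1 probes -> slot 7

Table: [None, None, None, 91, 92, 49, 26, 94, None, None, 32]


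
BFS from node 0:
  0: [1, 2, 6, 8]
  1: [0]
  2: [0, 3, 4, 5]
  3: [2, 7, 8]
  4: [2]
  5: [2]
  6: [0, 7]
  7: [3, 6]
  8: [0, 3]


Visit 0, enqueue [1, 2, 6, 8]
Visit 1, enqueue []
Visit 2, enqueue [3, 4, 5]
Visit 6, enqueue [7]
Visit 8, enqueue []
Visit 3, enqueue []
Visit 4, enqueue []
Visit 5, enqueue []
Visit 7, enqueue []

BFS order: [0, 1, 2, 6, 8, 3, 4, 5, 7]


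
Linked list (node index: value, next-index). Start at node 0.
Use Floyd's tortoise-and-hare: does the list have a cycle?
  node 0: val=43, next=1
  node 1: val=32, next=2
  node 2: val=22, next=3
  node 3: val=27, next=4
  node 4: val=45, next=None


Floyd's tortoise (slow, +1) and hare (fast, +2):
  init: slow=0, fast=0
  step 1: slow=1, fast=2
  step 2: slow=2, fast=4
  step 3: fast -> None, no cycle

Cycle: no


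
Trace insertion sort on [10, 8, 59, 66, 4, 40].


Initial: [10, 8, 59, 66, 4, 40]
Insert 8: [8, 10, 59, 66, 4, 40]
Insert 59: [8, 10, 59, 66, 4, 40]
Insert 66: [8, 10, 59, 66, 4, 40]
Insert 4: [4, 8, 10, 59, 66, 40]
Insert 40: [4, 8, 10, 40, 59, 66]

Sorted: [4, 8, 10, 40, 59, 66]


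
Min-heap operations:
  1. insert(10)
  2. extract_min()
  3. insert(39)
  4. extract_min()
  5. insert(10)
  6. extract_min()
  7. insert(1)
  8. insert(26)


insert(10) -> [10]
extract_min()->10, []
insert(39) -> [39]
extract_min()->39, []
insert(10) -> [10]
extract_min()->10, []
insert(1) -> [1]
insert(26) -> [1, 26]

Final heap: [1, 26]


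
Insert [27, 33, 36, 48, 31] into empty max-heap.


Insert 27: [27]
Insert 33: [33, 27]
Insert 36: [36, 27, 33]
Insert 48: [48, 36, 33, 27]
Insert 31: [48, 36, 33, 27, 31]

Final heap: [48, 36, 33, 27, 31]


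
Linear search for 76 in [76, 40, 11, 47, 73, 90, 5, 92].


i=0: 76==76 found!

Found at 0, 1 comps


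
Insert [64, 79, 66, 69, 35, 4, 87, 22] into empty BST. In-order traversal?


Insert 64: root
Insert 79: R from 64
Insert 66: R from 64 -> L from 79
Insert 69: R from 64 -> L from 79 -> R from 66
Insert 35: L from 64
Insert 4: L from 64 -> L from 35
Insert 87: R from 64 -> R from 79
Insert 22: L from 64 -> L from 35 -> R from 4

In-order: [4, 22, 35, 64, 66, 69, 79, 87]


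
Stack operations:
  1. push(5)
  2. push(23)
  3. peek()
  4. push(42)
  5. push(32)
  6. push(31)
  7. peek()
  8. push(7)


push(5) -> [5]
push(23) -> [5, 23]
peek()->23
push(42) -> [5, 23, 42]
push(32) -> [5, 23, 42, 32]
push(31) -> [5, 23, 42, 32, 31]
peek()->31
push(7) -> [5, 23, 42, 32, 31, 7]

Final stack: [5, 23, 42, 32, 31, 7]


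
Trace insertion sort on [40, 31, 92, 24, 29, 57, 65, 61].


Initial: [40, 31, 92, 24, 29, 57, 65, 61]
Insert 31: [31, 40, 92, 24, 29, 57, 65, 61]
Insert 92: [31, 40, 92, 24, 29, 57, 65, 61]
Insert 24: [24, 31, 40, 92, 29, 57, 65, 61]
Insert 29: [24, 29, 31, 40, 92, 57, 65, 61]
Insert 57: [24, 29, 31, 40, 57, 92, 65, 61]
Insert 65: [24, 29, 31, 40, 57, 65, 92, 61]
Insert 61: [24, 29, 31, 40, 57, 61, 65, 92]

Sorted: [24, 29, 31, 40, 57, 61, 65, 92]


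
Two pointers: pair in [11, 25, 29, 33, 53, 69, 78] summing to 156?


lo=0(11)+hi=6(78)=89
lo=1(25)+hi=6(78)=103
lo=2(29)+hi=6(78)=107
lo=3(33)+hi=6(78)=111
lo=4(53)+hi=6(78)=131
lo=5(69)+hi=6(78)=147

No pair found


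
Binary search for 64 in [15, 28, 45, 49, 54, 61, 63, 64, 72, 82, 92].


Step 1: lo=0, hi=10, mid=5, val=61
Step 2: lo=6, hi=10, mid=8, val=72
Step 3: lo=6, hi=7, mid=6, val=63
Step 4: lo=7, hi=7, mid=7, val=64

Found at index 7


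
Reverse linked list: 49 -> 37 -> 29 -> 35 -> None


Step 1: curr=49, set curr.next=prev(None) | reversed so far: 49
Step 2: curr=37, set curr.next=prev(49) | reversed so far: 37 -> 49
Step 3: curr=29, set curr.next=prev(37) | reversed so far: 29 -> 37 -> 49
Step 4: curr=35, set curr.next=prev(29) | reversed so far: 35 -> 29 -> 37 -> 49

35 -> 29 -> 37 -> 49 -> None


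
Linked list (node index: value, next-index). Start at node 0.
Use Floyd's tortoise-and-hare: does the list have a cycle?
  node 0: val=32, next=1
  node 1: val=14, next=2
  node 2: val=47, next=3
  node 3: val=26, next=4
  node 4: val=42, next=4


Floyd's tortoise (slow, +1) and hare (fast, +2):
  init: slow=0, fast=0
  step 1: slow=1, fast=2
  step 2: slow=2, fast=4
  step 3: slow=3, fast=4
  step 4: slow=4, fast=4
  slow == fast at node 4: cycle detected

Cycle: yes


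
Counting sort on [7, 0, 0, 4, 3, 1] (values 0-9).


Input: [7, 0, 0, 4, 3, 1]
Counts: [2, 1, 0, 1, 1, 0, 0, 1, 0, 0]

Sorted: [0, 0, 1, 3, 4, 7]


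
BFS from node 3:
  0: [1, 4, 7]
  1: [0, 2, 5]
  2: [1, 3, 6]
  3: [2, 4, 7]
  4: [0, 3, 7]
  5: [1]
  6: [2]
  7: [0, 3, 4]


Visit 3, enqueue [2, 4, 7]
Visit 2, enqueue [1, 6]
Visit 4, enqueue [0]
Visit 7, enqueue []
Visit 1, enqueue [5]
Visit 6, enqueue []
Visit 0, enqueue []
Visit 5, enqueue []

BFS order: [3, 2, 4, 7, 1, 6, 0, 5]


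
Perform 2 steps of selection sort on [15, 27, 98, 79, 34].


Initial: [15, 27, 98, 79, 34]
Step 1: min=15 at 0
  Swap: [15, 27, 98, 79, 34]
Step 2: min=27 at 1
  Swap: [15, 27, 98, 79, 34]

After 2 steps: [15, 27, 98, 79, 34]


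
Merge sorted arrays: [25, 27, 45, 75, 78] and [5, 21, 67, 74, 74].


Take 5 from B
Take 21 from B
Take 25 from A
Take 27 from A
Take 45 from A
Take 67 from B
Take 74 from B
Take 74 from B

Merged: [5, 21, 25, 27, 45, 67, 74, 74, 75, 78]


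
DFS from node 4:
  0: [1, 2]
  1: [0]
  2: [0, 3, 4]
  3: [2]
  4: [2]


Visit 4, push [2]
Visit 2, push [3, 0]
Visit 0, push [1]
Visit 1, push []
Visit 3, push []

DFS order: [4, 2, 0, 1, 3]


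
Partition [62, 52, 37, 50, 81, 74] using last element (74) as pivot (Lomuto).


Pivot: 74
  62 <= 74: advance i (no swap)
  52 <= 74: advance i (no swap)
  37 <= 74: advance i (no swap)
  50 <= 74: advance i (no swap)
Place pivot at 4: [62, 52, 37, 50, 74, 81]

Partitioned: [62, 52, 37, 50, 74, 81]


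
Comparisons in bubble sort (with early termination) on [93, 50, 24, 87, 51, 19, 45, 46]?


Algorithm: bubble sort (with early termination)
Input: [93, 50, 24, 87, 51, 19, 45, 46]
Sorted: [19, 24, 45, 46, 50, 51, 87, 93]

27


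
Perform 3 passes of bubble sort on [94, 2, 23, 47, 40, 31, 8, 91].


Initial: [94, 2, 23, 47, 40, 31, 8, 91]
Pass 1: [2, 23, 47, 40, 31, 8, 91, 94] (7 swaps)
Pass 2: [2, 23, 40, 31, 8, 47, 91, 94] (3 swaps)
Pass 3: [2, 23, 31, 8, 40, 47, 91, 94] (2 swaps)

After 3 passes: [2, 23, 31, 8, 40, 47, 91, 94]


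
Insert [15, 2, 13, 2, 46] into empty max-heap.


Insert 15: [15]
Insert 2: [15, 2]
Insert 13: [15, 2, 13]
Insert 2: [15, 2, 13, 2]
Insert 46: [46, 15, 13, 2, 2]

Final heap: [46, 15, 13, 2, 2]


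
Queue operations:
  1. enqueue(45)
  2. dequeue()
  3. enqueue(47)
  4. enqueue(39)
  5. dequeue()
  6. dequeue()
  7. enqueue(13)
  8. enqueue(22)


enqueue(45) -> [45]
dequeue()->45, []
enqueue(47) -> [47]
enqueue(39) -> [47, 39]
dequeue()->47, [39]
dequeue()->39, []
enqueue(13) -> [13]
enqueue(22) -> [13, 22]

Final queue: [13, 22]


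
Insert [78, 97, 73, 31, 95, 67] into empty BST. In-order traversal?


Insert 78: root
Insert 97: R from 78
Insert 73: L from 78
Insert 31: L from 78 -> L from 73
Insert 95: R from 78 -> L from 97
Insert 67: L from 78 -> L from 73 -> R from 31

In-order: [31, 67, 73, 78, 95, 97]


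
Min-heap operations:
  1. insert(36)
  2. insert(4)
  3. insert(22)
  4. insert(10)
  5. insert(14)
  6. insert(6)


insert(36) -> [36]
insert(4) -> [4, 36]
insert(22) -> [4, 36, 22]
insert(10) -> [4, 10, 22, 36]
insert(14) -> [4, 10, 22, 36, 14]
insert(6) -> [4, 10, 6, 36, 14, 22]

Final heap: [4, 10, 6, 36, 14, 22]


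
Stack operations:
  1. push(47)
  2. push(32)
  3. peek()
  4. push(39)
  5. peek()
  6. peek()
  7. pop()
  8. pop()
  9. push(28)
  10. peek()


push(47) -> [47]
push(32) -> [47, 32]
peek()->32
push(39) -> [47, 32, 39]
peek()->39
peek()->39
pop()->39, [47, 32]
pop()->32, [47]
push(28) -> [47, 28]
peek()->28

Final stack: [47, 28]


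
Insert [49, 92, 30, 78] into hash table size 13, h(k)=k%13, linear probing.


Insert 49: h=10 -> slot 10
Insert 92: h=1 -> slot 1
Insert 30: h=4 -> slot 4
Insert 78: h=0 -> slot 0

Table: [78, 92, None, None, 30, None, None, None, None, None, 49, None, None]


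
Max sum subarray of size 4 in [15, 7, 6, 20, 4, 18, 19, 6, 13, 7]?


[0:4]: 48
[1:5]: 37
[2:6]: 48
[3:7]: 61
[4:8]: 47
[5:9]: 56
[6:10]: 45

Max: 61 at [3:7]


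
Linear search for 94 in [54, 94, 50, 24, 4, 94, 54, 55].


i=0: 54!=94
i=1: 94==94 found!

Found at 1, 2 comps


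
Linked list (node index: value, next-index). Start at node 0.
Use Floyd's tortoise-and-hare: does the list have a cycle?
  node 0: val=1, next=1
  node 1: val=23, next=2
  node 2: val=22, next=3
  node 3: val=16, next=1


Floyd's tortoise (slow, +1) and hare (fast, +2):
  init: slow=0, fast=0
  step 1: slow=1, fast=2
  step 2: slow=2, fast=1
  step 3: slow=3, fast=3
  slow == fast at node 3: cycle detected

Cycle: yes


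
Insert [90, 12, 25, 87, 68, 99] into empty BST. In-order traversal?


Insert 90: root
Insert 12: L from 90
Insert 25: L from 90 -> R from 12
Insert 87: L from 90 -> R from 12 -> R from 25
Insert 68: L from 90 -> R from 12 -> R from 25 -> L from 87
Insert 99: R from 90

In-order: [12, 25, 68, 87, 90, 99]


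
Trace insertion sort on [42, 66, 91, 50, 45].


Initial: [42, 66, 91, 50, 45]
Insert 66: [42, 66, 91, 50, 45]
Insert 91: [42, 66, 91, 50, 45]
Insert 50: [42, 50, 66, 91, 45]
Insert 45: [42, 45, 50, 66, 91]

Sorted: [42, 45, 50, 66, 91]


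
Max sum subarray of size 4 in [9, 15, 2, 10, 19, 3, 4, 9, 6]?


[0:4]: 36
[1:5]: 46
[2:6]: 34
[3:7]: 36
[4:8]: 35
[5:9]: 22

Max: 46 at [1:5]


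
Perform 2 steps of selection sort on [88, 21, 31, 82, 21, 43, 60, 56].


Initial: [88, 21, 31, 82, 21, 43, 60, 56]
Step 1: min=21 at 1
  Swap: [21, 88, 31, 82, 21, 43, 60, 56]
Step 2: min=21 at 4
  Swap: [21, 21, 31, 82, 88, 43, 60, 56]

After 2 steps: [21, 21, 31, 82, 88, 43, 60, 56]


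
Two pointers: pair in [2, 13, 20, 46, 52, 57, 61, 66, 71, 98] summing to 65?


lo=0(2)+hi=9(98)=100
lo=0(2)+hi=8(71)=73
lo=0(2)+hi=7(66)=68
lo=0(2)+hi=6(61)=63
lo=1(13)+hi=6(61)=74
lo=1(13)+hi=5(57)=70
lo=1(13)+hi=4(52)=65

Yes: 13+52=65


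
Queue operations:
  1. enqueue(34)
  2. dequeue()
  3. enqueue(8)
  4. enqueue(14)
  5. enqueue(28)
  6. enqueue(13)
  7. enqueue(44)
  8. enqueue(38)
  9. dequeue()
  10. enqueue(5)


enqueue(34) -> [34]
dequeue()->34, []
enqueue(8) -> [8]
enqueue(14) -> [8, 14]
enqueue(28) -> [8, 14, 28]
enqueue(13) -> [8, 14, 28, 13]
enqueue(44) -> [8, 14, 28, 13, 44]
enqueue(38) -> [8, 14, 28, 13, 44, 38]
dequeue()->8, [14, 28, 13, 44, 38]
enqueue(5) -> [14, 28, 13, 44, 38, 5]

Final queue: [14, 28, 13, 44, 38, 5]


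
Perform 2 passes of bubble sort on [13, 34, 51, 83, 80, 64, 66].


Initial: [13, 34, 51, 83, 80, 64, 66]
Pass 1: [13, 34, 51, 80, 64, 66, 83] (3 swaps)
Pass 2: [13, 34, 51, 64, 66, 80, 83] (2 swaps)

After 2 passes: [13, 34, 51, 64, 66, 80, 83]


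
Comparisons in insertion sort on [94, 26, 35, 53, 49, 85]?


Algorithm: insertion sort
Input: [94, 26, 35, 53, 49, 85]
Sorted: [26, 35, 49, 53, 85, 94]

10


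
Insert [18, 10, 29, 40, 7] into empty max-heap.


Insert 18: [18]
Insert 10: [18, 10]
Insert 29: [29, 10, 18]
Insert 40: [40, 29, 18, 10]
Insert 7: [40, 29, 18, 10, 7]

Final heap: [40, 29, 18, 10, 7]


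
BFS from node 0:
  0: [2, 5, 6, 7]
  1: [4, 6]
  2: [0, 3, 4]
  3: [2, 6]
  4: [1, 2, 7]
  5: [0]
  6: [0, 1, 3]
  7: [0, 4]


Visit 0, enqueue [2, 5, 6, 7]
Visit 2, enqueue [3, 4]
Visit 5, enqueue []
Visit 6, enqueue [1]
Visit 7, enqueue []
Visit 3, enqueue []
Visit 4, enqueue []
Visit 1, enqueue []

BFS order: [0, 2, 5, 6, 7, 3, 4, 1]


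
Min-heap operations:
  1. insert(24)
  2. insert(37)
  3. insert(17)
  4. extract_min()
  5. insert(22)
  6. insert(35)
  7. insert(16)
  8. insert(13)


insert(24) -> [24]
insert(37) -> [24, 37]
insert(17) -> [17, 37, 24]
extract_min()->17, [24, 37]
insert(22) -> [22, 37, 24]
insert(35) -> [22, 35, 24, 37]
insert(16) -> [16, 22, 24, 37, 35]
insert(13) -> [13, 22, 16, 37, 35, 24]

Final heap: [13, 22, 16, 37, 35, 24]


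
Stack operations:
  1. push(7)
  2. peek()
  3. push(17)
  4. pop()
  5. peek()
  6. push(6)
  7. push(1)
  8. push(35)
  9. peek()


push(7) -> [7]
peek()->7
push(17) -> [7, 17]
pop()->17, [7]
peek()->7
push(6) -> [7, 6]
push(1) -> [7, 6, 1]
push(35) -> [7, 6, 1, 35]
peek()->35

Final stack: [7, 6, 1, 35]


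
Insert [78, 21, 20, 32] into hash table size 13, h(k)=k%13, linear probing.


Insert 78: h=0 -> slot 0
Insert 21: h=8 -> slot 8
Insert 20: h=7 -> slot 7
Insert 32: h=6 -> slot 6

Table: [78, None, None, None, None, None, 32, 20, 21, None, None, None, None]


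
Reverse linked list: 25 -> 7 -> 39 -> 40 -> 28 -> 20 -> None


Step 1: curr=25, set curr.next=prev(None) | reversed so far: 25
Step 2: curr=7, set curr.next=prev(25) | reversed so far: 7 -> 25
Step 3: curr=39, set curr.next=prev(7) | reversed so far: 39 -> 7 -> 25
Step 4: curr=40, set curr.next=prev(39) | reversed so far: 40 -> 39 -> 7 -> 25
Step 5: curr=28, set curr.next=prev(40) | reversed so far: 28 -> 40 -> 39 -> 7 -> 25
Step 6: curr=20, set curr.next=prev(28) | reversed so far: 20 -> 28 -> 40 -> 39 -> 7 -> 25

20 -> 28 -> 40 -> 39 -> 7 -> 25 -> None


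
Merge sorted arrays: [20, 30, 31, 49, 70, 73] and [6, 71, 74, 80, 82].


Take 6 from B
Take 20 from A
Take 30 from A
Take 31 from A
Take 49 from A
Take 70 from A
Take 71 from B
Take 73 from A

Merged: [6, 20, 30, 31, 49, 70, 71, 73, 74, 80, 82]


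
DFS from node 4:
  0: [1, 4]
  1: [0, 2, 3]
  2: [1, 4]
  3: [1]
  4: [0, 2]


Visit 4, push [2, 0]
Visit 0, push [1]
Visit 1, push [3, 2]
Visit 2, push []
Visit 3, push []

DFS order: [4, 0, 1, 2, 3]


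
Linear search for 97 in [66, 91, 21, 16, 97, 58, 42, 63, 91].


i=0: 66!=97
i=1: 91!=97
i=2: 21!=97
i=3: 16!=97
i=4: 97==97 found!

Found at 4, 5 comps


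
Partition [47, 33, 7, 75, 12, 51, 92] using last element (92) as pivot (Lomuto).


Pivot: 92
  47 <= 92: advance i (no swap)
  33 <= 92: advance i (no swap)
  7 <= 92: advance i (no swap)
  75 <= 92: advance i (no swap)
  12 <= 92: advance i (no swap)
  51 <= 92: advance i (no swap)
Place pivot at 6: [47, 33, 7, 75, 12, 51, 92]

Partitioned: [47, 33, 7, 75, 12, 51, 92]


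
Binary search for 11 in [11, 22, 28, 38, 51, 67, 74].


Step 1: lo=0, hi=6, mid=3, val=38
Step 2: lo=0, hi=2, mid=1, val=22
Step 3: lo=0, hi=0, mid=0, val=11

Found at index 0


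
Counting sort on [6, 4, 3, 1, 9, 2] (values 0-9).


Input: [6, 4, 3, 1, 9, 2]
Counts: [0, 1, 1, 1, 1, 0, 1, 0, 0, 1]

Sorted: [1, 2, 3, 4, 6, 9]


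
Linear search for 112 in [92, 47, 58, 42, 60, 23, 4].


i=0: 92!=112
i=1: 47!=112
i=2: 58!=112
i=3: 42!=112
i=4: 60!=112
i=5: 23!=112
i=6: 4!=112

Not found, 7 comps


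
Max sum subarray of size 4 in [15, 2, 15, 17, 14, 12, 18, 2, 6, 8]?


[0:4]: 49
[1:5]: 48
[2:6]: 58
[3:7]: 61
[4:8]: 46
[5:9]: 38
[6:10]: 34

Max: 61 at [3:7]


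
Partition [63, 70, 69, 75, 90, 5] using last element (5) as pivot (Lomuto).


Pivot: 5
Place pivot at 0: [5, 70, 69, 75, 90, 63]

Partitioned: [5, 70, 69, 75, 90, 63]


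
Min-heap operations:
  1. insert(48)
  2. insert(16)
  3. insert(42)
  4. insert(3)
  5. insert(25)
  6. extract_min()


insert(48) -> [48]
insert(16) -> [16, 48]
insert(42) -> [16, 48, 42]
insert(3) -> [3, 16, 42, 48]
insert(25) -> [3, 16, 42, 48, 25]
extract_min()->3, [16, 25, 42, 48]

Final heap: [16, 25, 42, 48]


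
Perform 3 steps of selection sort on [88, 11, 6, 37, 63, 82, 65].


Initial: [88, 11, 6, 37, 63, 82, 65]
Step 1: min=6 at 2
  Swap: [6, 11, 88, 37, 63, 82, 65]
Step 2: min=11 at 1
  Swap: [6, 11, 88, 37, 63, 82, 65]
Step 3: min=37 at 3
  Swap: [6, 11, 37, 88, 63, 82, 65]

After 3 steps: [6, 11, 37, 88, 63, 82, 65]


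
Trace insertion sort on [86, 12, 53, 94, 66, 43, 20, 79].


Initial: [86, 12, 53, 94, 66, 43, 20, 79]
Insert 12: [12, 86, 53, 94, 66, 43, 20, 79]
Insert 53: [12, 53, 86, 94, 66, 43, 20, 79]
Insert 94: [12, 53, 86, 94, 66, 43, 20, 79]
Insert 66: [12, 53, 66, 86, 94, 43, 20, 79]
Insert 43: [12, 43, 53, 66, 86, 94, 20, 79]
Insert 20: [12, 20, 43, 53, 66, 86, 94, 79]
Insert 79: [12, 20, 43, 53, 66, 79, 86, 94]

Sorted: [12, 20, 43, 53, 66, 79, 86, 94]


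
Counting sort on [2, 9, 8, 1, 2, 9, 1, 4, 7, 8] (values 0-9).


Input: [2, 9, 8, 1, 2, 9, 1, 4, 7, 8]
Counts: [0, 2, 2, 0, 1, 0, 0, 1, 2, 2]

Sorted: [1, 1, 2, 2, 4, 7, 8, 8, 9, 9]


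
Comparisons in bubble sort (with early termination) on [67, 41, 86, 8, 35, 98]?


Algorithm: bubble sort (with early termination)
Input: [67, 41, 86, 8, 35, 98]
Sorted: [8, 35, 41, 67, 86, 98]

14


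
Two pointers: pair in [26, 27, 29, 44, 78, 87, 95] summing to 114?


lo=0(26)+hi=6(95)=121
lo=0(26)+hi=5(87)=113
lo=1(27)+hi=5(87)=114

Yes: 27+87=114


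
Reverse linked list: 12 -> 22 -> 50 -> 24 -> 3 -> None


Step 1: curr=12, set curr.next=prev(None) | reversed so far: 12
Step 2: curr=22, set curr.next=prev(12) | reversed so far: 22 -> 12
Step 3: curr=50, set curr.next=prev(22) | reversed so far: 50 -> 22 -> 12
Step 4: curr=24, set curr.next=prev(50) | reversed so far: 24 -> 50 -> 22 -> 12
Step 5: curr=3, set curr.next=prev(24) | reversed so far: 3 -> 24 -> 50 -> 22 -> 12

3 -> 24 -> 50 -> 22 -> 12 -> None


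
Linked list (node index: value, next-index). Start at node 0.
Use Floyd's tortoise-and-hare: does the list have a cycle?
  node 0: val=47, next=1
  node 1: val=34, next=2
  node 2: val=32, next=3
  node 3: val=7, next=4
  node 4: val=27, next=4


Floyd's tortoise (slow, +1) and hare (fast, +2):
  init: slow=0, fast=0
  step 1: slow=1, fast=2
  step 2: slow=2, fast=4
  step 3: slow=3, fast=4
  step 4: slow=4, fast=4
  slow == fast at node 4: cycle detected

Cycle: yes


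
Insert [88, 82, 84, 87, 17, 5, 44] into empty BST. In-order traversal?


Insert 88: root
Insert 82: L from 88
Insert 84: L from 88 -> R from 82
Insert 87: L from 88 -> R from 82 -> R from 84
Insert 17: L from 88 -> L from 82
Insert 5: L from 88 -> L from 82 -> L from 17
Insert 44: L from 88 -> L from 82 -> R from 17

In-order: [5, 17, 44, 82, 84, 87, 88]


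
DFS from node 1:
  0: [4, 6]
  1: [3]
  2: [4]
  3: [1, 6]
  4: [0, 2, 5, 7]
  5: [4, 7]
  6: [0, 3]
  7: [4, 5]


Visit 1, push [3]
Visit 3, push [6]
Visit 6, push [0]
Visit 0, push [4]
Visit 4, push [7, 5, 2]
Visit 2, push []
Visit 5, push [7]
Visit 7, push []

DFS order: [1, 3, 6, 0, 4, 2, 5, 7]


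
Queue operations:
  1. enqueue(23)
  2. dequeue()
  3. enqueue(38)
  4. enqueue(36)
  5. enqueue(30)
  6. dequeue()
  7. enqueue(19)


enqueue(23) -> [23]
dequeue()->23, []
enqueue(38) -> [38]
enqueue(36) -> [38, 36]
enqueue(30) -> [38, 36, 30]
dequeue()->38, [36, 30]
enqueue(19) -> [36, 30, 19]

Final queue: [36, 30, 19]


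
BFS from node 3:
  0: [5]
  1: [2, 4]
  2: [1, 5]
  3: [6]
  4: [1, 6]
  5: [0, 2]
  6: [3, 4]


Visit 3, enqueue [6]
Visit 6, enqueue [4]
Visit 4, enqueue [1]
Visit 1, enqueue [2]
Visit 2, enqueue [5]
Visit 5, enqueue [0]
Visit 0, enqueue []

BFS order: [3, 6, 4, 1, 2, 5, 0]


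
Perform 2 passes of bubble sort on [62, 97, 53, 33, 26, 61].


Initial: [62, 97, 53, 33, 26, 61]
Pass 1: [62, 53, 33, 26, 61, 97] (4 swaps)
Pass 2: [53, 33, 26, 61, 62, 97] (4 swaps)

After 2 passes: [53, 33, 26, 61, 62, 97]


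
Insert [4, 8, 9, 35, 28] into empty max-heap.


Insert 4: [4]
Insert 8: [8, 4]
Insert 9: [9, 4, 8]
Insert 35: [35, 9, 8, 4]
Insert 28: [35, 28, 8, 4, 9]

Final heap: [35, 28, 8, 4, 9]


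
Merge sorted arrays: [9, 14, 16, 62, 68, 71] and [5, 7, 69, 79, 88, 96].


Take 5 from B
Take 7 from B
Take 9 from A
Take 14 from A
Take 16 from A
Take 62 from A
Take 68 from A
Take 69 from B
Take 71 from A

Merged: [5, 7, 9, 14, 16, 62, 68, 69, 71, 79, 88, 96]


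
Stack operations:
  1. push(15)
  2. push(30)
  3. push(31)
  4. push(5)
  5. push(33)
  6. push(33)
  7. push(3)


push(15) -> [15]
push(30) -> [15, 30]
push(31) -> [15, 30, 31]
push(5) -> [15, 30, 31, 5]
push(33) -> [15, 30, 31, 5, 33]
push(33) -> [15, 30, 31, 5, 33, 33]
push(3) -> [15, 30, 31, 5, 33, 33, 3]

Final stack: [15, 30, 31, 5, 33, 33, 3]


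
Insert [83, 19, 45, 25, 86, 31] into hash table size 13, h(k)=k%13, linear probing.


Insert 83: h=5 -> slot 5
Insert 19: h=6 -> slot 6
Insert 45: h=6, 1 probes -> slot 7
Insert 25: h=12 -> slot 12
Insert 86: h=8 -> slot 8
Insert 31: h=5, 4 probes -> slot 9

Table: [None, None, None, None, None, 83, 19, 45, 86, 31, None, None, 25]


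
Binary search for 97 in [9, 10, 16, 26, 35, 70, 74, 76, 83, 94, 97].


Step 1: lo=0, hi=10, mid=5, val=70
Step 2: lo=6, hi=10, mid=8, val=83
Step 3: lo=9, hi=10, mid=9, val=94
Step 4: lo=10, hi=10, mid=10, val=97

Found at index 10


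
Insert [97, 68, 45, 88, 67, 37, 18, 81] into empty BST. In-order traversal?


Insert 97: root
Insert 68: L from 97
Insert 45: L from 97 -> L from 68
Insert 88: L from 97 -> R from 68
Insert 67: L from 97 -> L from 68 -> R from 45
Insert 37: L from 97 -> L from 68 -> L from 45
Insert 18: L from 97 -> L from 68 -> L from 45 -> L from 37
Insert 81: L from 97 -> R from 68 -> L from 88

In-order: [18, 37, 45, 67, 68, 81, 88, 97]


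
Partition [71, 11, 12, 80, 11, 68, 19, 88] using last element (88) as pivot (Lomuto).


Pivot: 88
  71 <= 88: advance i (no swap)
  11 <= 88: advance i (no swap)
  12 <= 88: advance i (no swap)
  80 <= 88: advance i (no swap)
  11 <= 88: advance i (no swap)
  68 <= 88: advance i (no swap)
  19 <= 88: advance i (no swap)
Place pivot at 7: [71, 11, 12, 80, 11, 68, 19, 88]

Partitioned: [71, 11, 12, 80, 11, 68, 19, 88]


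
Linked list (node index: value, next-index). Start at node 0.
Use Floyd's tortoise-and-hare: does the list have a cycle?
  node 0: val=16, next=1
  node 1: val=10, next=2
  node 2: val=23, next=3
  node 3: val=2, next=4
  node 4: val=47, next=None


Floyd's tortoise (slow, +1) and hare (fast, +2):
  init: slow=0, fast=0
  step 1: slow=1, fast=2
  step 2: slow=2, fast=4
  step 3: fast -> None, no cycle

Cycle: no


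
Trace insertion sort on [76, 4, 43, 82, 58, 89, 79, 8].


Initial: [76, 4, 43, 82, 58, 89, 79, 8]
Insert 4: [4, 76, 43, 82, 58, 89, 79, 8]
Insert 43: [4, 43, 76, 82, 58, 89, 79, 8]
Insert 82: [4, 43, 76, 82, 58, 89, 79, 8]
Insert 58: [4, 43, 58, 76, 82, 89, 79, 8]
Insert 89: [4, 43, 58, 76, 82, 89, 79, 8]
Insert 79: [4, 43, 58, 76, 79, 82, 89, 8]
Insert 8: [4, 8, 43, 58, 76, 79, 82, 89]

Sorted: [4, 8, 43, 58, 76, 79, 82, 89]


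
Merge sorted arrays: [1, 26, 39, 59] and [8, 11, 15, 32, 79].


Take 1 from A
Take 8 from B
Take 11 from B
Take 15 from B
Take 26 from A
Take 32 from B
Take 39 from A
Take 59 from A

Merged: [1, 8, 11, 15, 26, 32, 39, 59, 79]


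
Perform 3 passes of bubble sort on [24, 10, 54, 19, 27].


Initial: [24, 10, 54, 19, 27]
Pass 1: [10, 24, 19, 27, 54] (3 swaps)
Pass 2: [10, 19, 24, 27, 54] (1 swaps)
Pass 3: [10, 19, 24, 27, 54] (0 swaps)

After 3 passes: [10, 19, 24, 27, 54]


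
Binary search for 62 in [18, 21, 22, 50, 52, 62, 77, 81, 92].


Step 1: lo=0, hi=8, mid=4, val=52
Step 2: lo=5, hi=8, mid=6, val=77
Step 3: lo=5, hi=5, mid=5, val=62

Found at index 5


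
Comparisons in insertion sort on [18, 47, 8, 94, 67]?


Algorithm: insertion sort
Input: [18, 47, 8, 94, 67]
Sorted: [8, 18, 47, 67, 94]

6


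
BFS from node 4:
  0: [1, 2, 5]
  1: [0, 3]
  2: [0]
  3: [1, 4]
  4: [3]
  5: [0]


Visit 4, enqueue [3]
Visit 3, enqueue [1]
Visit 1, enqueue [0]
Visit 0, enqueue [2, 5]
Visit 2, enqueue []
Visit 5, enqueue []

BFS order: [4, 3, 1, 0, 2, 5]


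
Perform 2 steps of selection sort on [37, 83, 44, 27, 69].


Initial: [37, 83, 44, 27, 69]
Step 1: min=27 at 3
  Swap: [27, 83, 44, 37, 69]
Step 2: min=37 at 3
  Swap: [27, 37, 44, 83, 69]

After 2 steps: [27, 37, 44, 83, 69]


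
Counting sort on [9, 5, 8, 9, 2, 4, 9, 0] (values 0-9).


Input: [9, 5, 8, 9, 2, 4, 9, 0]
Counts: [1, 0, 1, 0, 1, 1, 0, 0, 1, 3]

Sorted: [0, 2, 4, 5, 8, 9, 9, 9]


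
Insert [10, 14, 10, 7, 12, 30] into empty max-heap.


Insert 10: [10]
Insert 14: [14, 10]
Insert 10: [14, 10, 10]
Insert 7: [14, 10, 10, 7]
Insert 12: [14, 12, 10, 7, 10]
Insert 30: [30, 12, 14, 7, 10, 10]

Final heap: [30, 12, 14, 7, 10, 10]


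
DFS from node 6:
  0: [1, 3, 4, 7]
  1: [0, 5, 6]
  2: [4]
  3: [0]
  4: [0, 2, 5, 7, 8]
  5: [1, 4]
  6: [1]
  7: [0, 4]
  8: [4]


Visit 6, push [1]
Visit 1, push [5, 0]
Visit 0, push [7, 4, 3]
Visit 3, push []
Visit 4, push [8, 7, 5, 2]
Visit 2, push []
Visit 5, push []
Visit 7, push []
Visit 8, push []

DFS order: [6, 1, 0, 3, 4, 2, 5, 7, 8]


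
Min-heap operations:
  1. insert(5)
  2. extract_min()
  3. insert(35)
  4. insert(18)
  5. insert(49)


insert(5) -> [5]
extract_min()->5, []
insert(35) -> [35]
insert(18) -> [18, 35]
insert(49) -> [18, 35, 49]

Final heap: [18, 35, 49]


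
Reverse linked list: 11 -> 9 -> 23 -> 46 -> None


Step 1: curr=11, set curr.next=prev(None) | reversed so far: 11
Step 2: curr=9, set curr.next=prev(11) | reversed so far: 9 -> 11
Step 3: curr=23, set curr.next=prev(9) | reversed so far: 23 -> 9 -> 11
Step 4: curr=46, set curr.next=prev(23) | reversed so far: 46 -> 23 -> 9 -> 11

46 -> 23 -> 9 -> 11 -> None


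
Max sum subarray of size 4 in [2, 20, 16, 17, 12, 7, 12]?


[0:4]: 55
[1:5]: 65
[2:6]: 52
[3:7]: 48

Max: 65 at [1:5]


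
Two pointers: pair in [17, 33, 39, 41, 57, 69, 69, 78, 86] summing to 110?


lo=0(17)+hi=8(86)=103
lo=1(33)+hi=8(86)=119
lo=1(33)+hi=7(78)=111
lo=1(33)+hi=6(69)=102
lo=2(39)+hi=6(69)=108
lo=3(41)+hi=6(69)=110

Yes: 41+69=110


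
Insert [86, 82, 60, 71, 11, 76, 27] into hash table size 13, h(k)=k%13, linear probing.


Insert 86: h=8 -> slot 8
Insert 82: h=4 -> slot 4
Insert 60: h=8, 1 probes -> slot 9
Insert 71: h=6 -> slot 6
Insert 11: h=11 -> slot 11
Insert 76: h=11, 1 probes -> slot 12
Insert 27: h=1 -> slot 1

Table: [None, 27, None, None, 82, None, 71, None, 86, 60, None, 11, 76]


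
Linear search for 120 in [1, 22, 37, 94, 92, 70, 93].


i=0: 1!=120
i=1: 22!=120
i=2: 37!=120
i=3: 94!=120
i=4: 92!=120
i=5: 70!=120
i=6: 93!=120

Not found, 7 comps


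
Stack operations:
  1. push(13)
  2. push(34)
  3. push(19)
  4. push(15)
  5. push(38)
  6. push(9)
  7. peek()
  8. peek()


push(13) -> [13]
push(34) -> [13, 34]
push(19) -> [13, 34, 19]
push(15) -> [13, 34, 19, 15]
push(38) -> [13, 34, 19, 15, 38]
push(9) -> [13, 34, 19, 15, 38, 9]
peek()->9
peek()->9

Final stack: [13, 34, 19, 15, 38, 9]


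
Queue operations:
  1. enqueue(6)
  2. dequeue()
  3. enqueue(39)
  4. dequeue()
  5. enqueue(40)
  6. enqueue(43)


enqueue(6) -> [6]
dequeue()->6, []
enqueue(39) -> [39]
dequeue()->39, []
enqueue(40) -> [40]
enqueue(43) -> [40, 43]

Final queue: [40, 43]


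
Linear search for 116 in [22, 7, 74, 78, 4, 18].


i=0: 22!=116
i=1: 7!=116
i=2: 74!=116
i=3: 78!=116
i=4: 4!=116
i=5: 18!=116

Not found, 6 comps


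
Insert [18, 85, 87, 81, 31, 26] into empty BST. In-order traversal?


Insert 18: root
Insert 85: R from 18
Insert 87: R from 18 -> R from 85
Insert 81: R from 18 -> L from 85
Insert 31: R from 18 -> L from 85 -> L from 81
Insert 26: R from 18 -> L from 85 -> L from 81 -> L from 31

In-order: [18, 26, 31, 81, 85, 87]


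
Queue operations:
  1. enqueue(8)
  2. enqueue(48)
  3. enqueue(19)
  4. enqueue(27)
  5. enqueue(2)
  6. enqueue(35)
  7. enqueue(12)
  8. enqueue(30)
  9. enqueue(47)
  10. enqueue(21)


enqueue(8) -> [8]
enqueue(48) -> [8, 48]
enqueue(19) -> [8, 48, 19]
enqueue(27) -> [8, 48, 19, 27]
enqueue(2) -> [8, 48, 19, 27, 2]
enqueue(35) -> [8, 48, 19, 27, 2, 35]
enqueue(12) -> [8, 48, 19, 27, 2, 35, 12]
enqueue(30) -> [8, 48, 19, 27, 2, 35, 12, 30]
enqueue(47) -> [8, 48, 19, 27, 2, 35, 12, 30, 47]
enqueue(21) -> [8, 48, 19, 27, 2, 35, 12, 30, 47, 21]

Final queue: [8, 48, 19, 27, 2, 35, 12, 30, 47, 21]


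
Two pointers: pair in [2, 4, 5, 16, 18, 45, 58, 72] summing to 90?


lo=0(2)+hi=7(72)=74
lo=1(4)+hi=7(72)=76
lo=2(5)+hi=7(72)=77
lo=3(16)+hi=7(72)=88
lo=4(18)+hi=7(72)=90

Yes: 18+72=90


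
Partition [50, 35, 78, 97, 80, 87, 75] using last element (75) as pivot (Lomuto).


Pivot: 75
  50 <= 75: advance i (no swap)
  35 <= 75: advance i (no swap)
Place pivot at 2: [50, 35, 75, 97, 80, 87, 78]

Partitioned: [50, 35, 75, 97, 80, 87, 78]


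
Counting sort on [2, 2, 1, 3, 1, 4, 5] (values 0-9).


Input: [2, 2, 1, 3, 1, 4, 5]
Counts: [0, 2, 2, 1, 1, 1, 0, 0, 0, 0]

Sorted: [1, 1, 2, 2, 3, 4, 5]


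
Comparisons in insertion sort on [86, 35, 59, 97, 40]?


Algorithm: insertion sort
Input: [86, 35, 59, 97, 40]
Sorted: [35, 40, 59, 86, 97]

8


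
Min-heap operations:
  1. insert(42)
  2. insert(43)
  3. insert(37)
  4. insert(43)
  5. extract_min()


insert(42) -> [42]
insert(43) -> [42, 43]
insert(37) -> [37, 43, 42]
insert(43) -> [37, 43, 42, 43]
extract_min()->37, [42, 43, 43]

Final heap: [42, 43, 43]


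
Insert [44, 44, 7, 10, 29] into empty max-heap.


Insert 44: [44]
Insert 44: [44, 44]
Insert 7: [44, 44, 7]
Insert 10: [44, 44, 7, 10]
Insert 29: [44, 44, 7, 10, 29]

Final heap: [44, 44, 7, 10, 29]


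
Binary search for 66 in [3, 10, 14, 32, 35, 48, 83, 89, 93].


Step 1: lo=0, hi=8, mid=4, val=35
Step 2: lo=5, hi=8, mid=6, val=83
Step 3: lo=5, hi=5, mid=5, val=48

Not found


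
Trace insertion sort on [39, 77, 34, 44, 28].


Initial: [39, 77, 34, 44, 28]
Insert 77: [39, 77, 34, 44, 28]
Insert 34: [34, 39, 77, 44, 28]
Insert 44: [34, 39, 44, 77, 28]
Insert 28: [28, 34, 39, 44, 77]

Sorted: [28, 34, 39, 44, 77]


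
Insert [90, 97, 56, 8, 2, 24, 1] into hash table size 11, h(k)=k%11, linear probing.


Insert 90: h=2 -> slot 2
Insert 97: h=9 -> slot 9
Insert 56: h=1 -> slot 1
Insert 8: h=8 -> slot 8
Insert 2: h=2, 1 probes -> slot 3
Insert 24: h=2, 2 probes -> slot 4
Insert 1: h=1, 4 probes -> slot 5

Table: [None, 56, 90, 2, 24, 1, None, None, 8, 97, None]


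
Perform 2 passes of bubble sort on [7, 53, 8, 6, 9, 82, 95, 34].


Initial: [7, 53, 8, 6, 9, 82, 95, 34]
Pass 1: [7, 8, 6, 9, 53, 82, 34, 95] (4 swaps)
Pass 2: [7, 6, 8, 9, 53, 34, 82, 95] (2 swaps)

After 2 passes: [7, 6, 8, 9, 53, 34, 82, 95]


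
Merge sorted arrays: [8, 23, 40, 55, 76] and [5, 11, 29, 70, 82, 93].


Take 5 from B
Take 8 from A
Take 11 from B
Take 23 from A
Take 29 from B
Take 40 from A
Take 55 from A
Take 70 from B
Take 76 from A

Merged: [5, 8, 11, 23, 29, 40, 55, 70, 76, 82, 93]


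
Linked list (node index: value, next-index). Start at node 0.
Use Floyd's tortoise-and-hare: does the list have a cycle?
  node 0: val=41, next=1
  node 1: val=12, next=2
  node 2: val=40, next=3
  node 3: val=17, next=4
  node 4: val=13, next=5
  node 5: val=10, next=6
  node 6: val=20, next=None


Floyd's tortoise (slow, +1) and hare (fast, +2):
  init: slow=0, fast=0
  step 1: slow=1, fast=2
  step 2: slow=2, fast=4
  step 3: slow=3, fast=6
  step 4: fast -> None, no cycle

Cycle: no


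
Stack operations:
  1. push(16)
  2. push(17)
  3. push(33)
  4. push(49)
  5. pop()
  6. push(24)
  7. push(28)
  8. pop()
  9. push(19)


push(16) -> [16]
push(17) -> [16, 17]
push(33) -> [16, 17, 33]
push(49) -> [16, 17, 33, 49]
pop()->49, [16, 17, 33]
push(24) -> [16, 17, 33, 24]
push(28) -> [16, 17, 33, 24, 28]
pop()->28, [16, 17, 33, 24]
push(19) -> [16, 17, 33, 24, 19]

Final stack: [16, 17, 33, 24, 19]


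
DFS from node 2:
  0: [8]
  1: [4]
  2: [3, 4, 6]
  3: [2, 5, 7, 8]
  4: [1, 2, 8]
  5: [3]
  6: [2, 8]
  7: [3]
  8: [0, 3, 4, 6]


Visit 2, push [6, 4, 3]
Visit 3, push [8, 7, 5]
Visit 5, push []
Visit 7, push []
Visit 8, push [6, 4, 0]
Visit 0, push []
Visit 4, push [1]
Visit 1, push []
Visit 6, push []

DFS order: [2, 3, 5, 7, 8, 0, 4, 1, 6]


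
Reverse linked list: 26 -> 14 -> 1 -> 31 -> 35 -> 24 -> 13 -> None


Step 1: curr=26, set curr.next=prev(None) | reversed so far: 26
Step 2: curr=14, set curr.next=prev(26) | reversed so far: 14 -> 26
Step 3: curr=1, set curr.next=prev(14) | reversed so far: 1 -> 14 -> 26
Step 4: curr=31, set curr.next=prev(1) | reversed so far: 31 -> 1 -> 14 -> 26
Step 5: curr=35, set curr.next=prev(31) | reversed so far: 35 -> 31 -> 1 -> 14 -> 26
Step 6: curr=24, set curr.next=prev(35) | reversed so far: 24 -> 35 -> 31 -> 1 -> 14 -> 26
Step 7: curr=13, set curr.next=prev(24) | reversed so far: 13 -> 24 -> 35 -> 31 -> 1 -> 14 -> 26

13 -> 24 -> 35 -> 31 -> 1 -> 14 -> 26 -> None


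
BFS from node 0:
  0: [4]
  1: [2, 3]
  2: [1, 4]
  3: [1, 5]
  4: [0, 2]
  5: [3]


Visit 0, enqueue [4]
Visit 4, enqueue [2]
Visit 2, enqueue [1]
Visit 1, enqueue [3]
Visit 3, enqueue [5]
Visit 5, enqueue []

BFS order: [0, 4, 2, 1, 3, 5]


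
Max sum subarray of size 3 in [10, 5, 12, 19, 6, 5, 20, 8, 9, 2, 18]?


[0:3]: 27
[1:4]: 36
[2:5]: 37
[3:6]: 30
[4:7]: 31
[5:8]: 33
[6:9]: 37
[7:10]: 19
[8:11]: 29

Max: 37 at [2:5]


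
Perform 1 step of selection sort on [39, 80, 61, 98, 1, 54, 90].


Initial: [39, 80, 61, 98, 1, 54, 90]
Step 1: min=1 at 4
  Swap: [1, 80, 61, 98, 39, 54, 90]

After 1 step: [1, 80, 61, 98, 39, 54, 90]
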